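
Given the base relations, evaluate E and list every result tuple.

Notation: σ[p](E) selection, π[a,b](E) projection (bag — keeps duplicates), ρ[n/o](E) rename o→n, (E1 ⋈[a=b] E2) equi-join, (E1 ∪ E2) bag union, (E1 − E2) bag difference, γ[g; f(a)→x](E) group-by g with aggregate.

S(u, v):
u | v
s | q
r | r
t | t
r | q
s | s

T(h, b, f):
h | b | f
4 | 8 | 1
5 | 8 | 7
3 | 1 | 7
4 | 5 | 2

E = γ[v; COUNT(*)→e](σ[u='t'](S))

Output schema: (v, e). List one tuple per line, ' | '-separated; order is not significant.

Stepwise |·|:
  S → 5
  σ[u='t'](S) → 1
  γ[v; COUNT(*)→e](σ[u='t'](S)) → 1

== RESULT ==
v | e
t | 1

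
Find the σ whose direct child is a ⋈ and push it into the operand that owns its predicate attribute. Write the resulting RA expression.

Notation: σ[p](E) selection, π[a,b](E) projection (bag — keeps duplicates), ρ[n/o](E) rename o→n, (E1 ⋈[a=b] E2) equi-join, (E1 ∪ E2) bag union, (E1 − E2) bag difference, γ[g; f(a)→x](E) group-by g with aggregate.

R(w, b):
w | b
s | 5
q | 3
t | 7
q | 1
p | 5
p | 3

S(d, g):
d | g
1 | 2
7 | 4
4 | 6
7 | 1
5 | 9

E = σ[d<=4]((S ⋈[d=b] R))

σ filters on d, owned by the left side.
E' = (σ[d<=4](S) ⋈[d=b] R)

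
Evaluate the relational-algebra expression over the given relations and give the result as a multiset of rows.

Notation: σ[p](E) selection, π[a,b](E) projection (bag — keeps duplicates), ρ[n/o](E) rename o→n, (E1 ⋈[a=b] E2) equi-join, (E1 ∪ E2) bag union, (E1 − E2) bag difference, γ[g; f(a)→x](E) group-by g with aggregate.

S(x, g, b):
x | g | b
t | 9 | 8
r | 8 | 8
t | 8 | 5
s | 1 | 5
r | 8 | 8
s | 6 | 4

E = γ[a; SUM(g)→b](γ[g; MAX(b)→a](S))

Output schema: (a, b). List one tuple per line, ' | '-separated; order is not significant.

Stepwise |·|:
  S → 6
  γ[g; MAX(b)→a](S) → 4
  γ[a; SUM(g)→b](γ[g; MAX(b)→a](S)) → 3

== RESULT ==
a | b
4 | 6
5 | 1
8 | 17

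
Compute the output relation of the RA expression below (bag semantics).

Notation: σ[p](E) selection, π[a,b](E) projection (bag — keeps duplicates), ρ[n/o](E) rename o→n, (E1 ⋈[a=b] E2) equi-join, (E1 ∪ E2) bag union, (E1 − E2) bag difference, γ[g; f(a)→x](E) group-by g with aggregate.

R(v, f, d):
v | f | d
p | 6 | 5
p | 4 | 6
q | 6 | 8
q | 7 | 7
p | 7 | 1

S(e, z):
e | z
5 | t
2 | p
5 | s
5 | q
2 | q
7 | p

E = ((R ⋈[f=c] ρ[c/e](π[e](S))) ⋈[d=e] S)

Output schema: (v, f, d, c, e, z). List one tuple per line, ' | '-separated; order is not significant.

Subexpression sizes:
  R → 5
  S → 6
  π[e](S) → 6
  ρ[c/e](π[e](S)) → 6
  (R ⋈[f=c] ρ[c/e](π[e](S))) → 2
  S → 6
  ((R ⋈[f=c] ρ[c/e](π[e](S))) ⋈[d=e] S) → 1

== RESULT ==
v | f | d | c | e | z
q | 7 | 7 | 7 | 7 | p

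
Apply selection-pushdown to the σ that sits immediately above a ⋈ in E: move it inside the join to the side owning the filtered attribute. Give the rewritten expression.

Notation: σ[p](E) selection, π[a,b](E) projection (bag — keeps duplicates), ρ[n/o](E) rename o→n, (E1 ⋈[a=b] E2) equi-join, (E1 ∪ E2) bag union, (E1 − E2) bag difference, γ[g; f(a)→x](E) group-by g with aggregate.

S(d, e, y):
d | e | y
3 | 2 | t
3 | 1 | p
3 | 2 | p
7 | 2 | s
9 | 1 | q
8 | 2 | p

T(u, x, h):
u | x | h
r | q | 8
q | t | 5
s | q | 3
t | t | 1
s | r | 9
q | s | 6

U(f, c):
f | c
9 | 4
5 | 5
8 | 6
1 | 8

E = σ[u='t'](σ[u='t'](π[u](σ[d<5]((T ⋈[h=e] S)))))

σ filters on d, owned by the right side.
E' = σ[u='t'](σ[u='t'](π[u]((T ⋈[h=e] σ[d<5](S)))))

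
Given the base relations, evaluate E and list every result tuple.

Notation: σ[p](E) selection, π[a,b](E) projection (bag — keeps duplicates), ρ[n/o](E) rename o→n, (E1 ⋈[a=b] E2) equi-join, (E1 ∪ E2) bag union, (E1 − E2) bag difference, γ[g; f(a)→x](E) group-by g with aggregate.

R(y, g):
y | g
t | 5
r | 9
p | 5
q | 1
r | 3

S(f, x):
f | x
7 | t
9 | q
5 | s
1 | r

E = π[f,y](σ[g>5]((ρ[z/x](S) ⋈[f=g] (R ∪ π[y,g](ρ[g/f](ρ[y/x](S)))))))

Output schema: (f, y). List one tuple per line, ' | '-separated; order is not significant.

Stepwise |·|:
  S → 4
  ρ[z/x](S) → 4
  R → 5
  S → 4
  ρ[y/x](S) → 4
  ρ[g/f](ρ[y/x](S)) → 4
  π[y,g](ρ[g/f](ρ[y/x](S))) → 4
  (R ∪ π[y,g](ρ[g/f](ρ[y/x](S)))) → 9
  (ρ[z/x](S) ⋈[f=g] (R ∪ π[y,g](ρ[g/f](ρ[y/x](S))))) → 8
  σ[g>5]((ρ[z/x](S) ⋈[f=g] (R ∪ π[y,g](ρ[g/f](ρ[y/x](S)))))) → 3
  π[f,y](σ[g>5]((ρ[z/x](S) ⋈[f=g] (R ∪ π[y,g](ρ[g/f](ρ[y/x](S))))))) → 3

== RESULT ==
f | y
7 | t
9 | q
9 | r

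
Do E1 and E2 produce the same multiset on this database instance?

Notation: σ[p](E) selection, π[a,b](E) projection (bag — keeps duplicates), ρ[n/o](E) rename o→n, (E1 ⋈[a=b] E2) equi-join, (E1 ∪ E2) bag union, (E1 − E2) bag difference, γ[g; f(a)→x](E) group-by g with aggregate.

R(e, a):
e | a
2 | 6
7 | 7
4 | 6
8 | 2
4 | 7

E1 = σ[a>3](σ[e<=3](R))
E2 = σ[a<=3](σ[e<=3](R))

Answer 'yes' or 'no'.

E1 row counts bottom-up:
  R → 5
  σ[e<=3](R) → 1
  σ[a>3](σ[e<=3](R)) → 1
E2 row counts bottom-up:
  R → 5
  σ[e<=3](R) → 1
  σ[a<=3](σ[e<=3](R)) → 0

E1 result:
e | a
2 | 6
E2 result:
e | a
(0 rows)
Witness: (2, 6) appears 1× in E1 but 0× in E2.

no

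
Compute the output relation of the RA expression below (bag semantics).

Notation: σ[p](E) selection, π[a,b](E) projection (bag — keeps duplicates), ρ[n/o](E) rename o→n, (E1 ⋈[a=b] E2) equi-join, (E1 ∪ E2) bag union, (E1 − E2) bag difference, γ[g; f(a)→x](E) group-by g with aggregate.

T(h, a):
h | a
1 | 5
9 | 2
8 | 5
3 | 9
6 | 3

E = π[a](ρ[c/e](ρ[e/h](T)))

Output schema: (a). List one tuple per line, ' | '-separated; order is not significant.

Per-node cardinality:
  T → 5
  ρ[e/h](T) → 5
  ρ[c/e](ρ[e/h](T)) → 5
  π[a](ρ[c/e](ρ[e/h](T))) → 5

== RESULT ==
a
2
3
5
5
9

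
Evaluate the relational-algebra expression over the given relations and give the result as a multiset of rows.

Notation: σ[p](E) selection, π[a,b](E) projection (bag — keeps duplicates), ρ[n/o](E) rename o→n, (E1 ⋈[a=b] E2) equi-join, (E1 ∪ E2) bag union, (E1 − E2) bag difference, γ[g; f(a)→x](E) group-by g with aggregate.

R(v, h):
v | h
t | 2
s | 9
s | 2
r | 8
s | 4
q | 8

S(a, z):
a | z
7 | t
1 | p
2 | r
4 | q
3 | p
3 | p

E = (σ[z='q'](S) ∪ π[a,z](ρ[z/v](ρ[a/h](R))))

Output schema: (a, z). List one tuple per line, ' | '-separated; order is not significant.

Subexpression sizes:
  S → 6
  σ[z='q'](S) → 1
  R → 6
  ρ[a/h](R) → 6
  ρ[z/v](ρ[a/h](R)) → 6
  π[a,z](ρ[z/v](ρ[a/h](R))) → 6
  (σ[z='q'](S) ∪ π[a,z](ρ[z/v](ρ[a/h](R)))) → 7

== RESULT ==
a | z
2 | s
2 | t
4 | q
4 | s
8 | q
8 | r
9 | s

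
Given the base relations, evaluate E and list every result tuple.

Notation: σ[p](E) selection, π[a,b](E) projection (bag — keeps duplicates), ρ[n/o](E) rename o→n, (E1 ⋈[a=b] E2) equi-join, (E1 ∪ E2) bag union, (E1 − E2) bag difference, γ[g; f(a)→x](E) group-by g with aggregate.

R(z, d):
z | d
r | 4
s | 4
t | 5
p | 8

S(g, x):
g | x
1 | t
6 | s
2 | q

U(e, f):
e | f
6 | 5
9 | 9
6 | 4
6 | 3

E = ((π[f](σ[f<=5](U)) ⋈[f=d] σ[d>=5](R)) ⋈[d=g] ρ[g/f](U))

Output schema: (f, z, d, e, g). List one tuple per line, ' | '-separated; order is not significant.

Row counts bottom-up:
  U → 4
  σ[f<=5](U) → 3
  π[f](σ[f<=5](U)) → 3
  R → 4
  σ[d>=5](R) → 2
  (π[f](σ[f<=5](U)) ⋈[f=d] σ[d>=5](R)) → 1
  U → 4
  ρ[g/f](U) → 4
  ((π[f](σ[f<=5](U)) ⋈[f=d] σ[d>=5](R)) ⋈[d=g] ρ[g/f](U)) → 1

== RESULT ==
f | z | d | e | g
5 | t | 5 | 6 | 5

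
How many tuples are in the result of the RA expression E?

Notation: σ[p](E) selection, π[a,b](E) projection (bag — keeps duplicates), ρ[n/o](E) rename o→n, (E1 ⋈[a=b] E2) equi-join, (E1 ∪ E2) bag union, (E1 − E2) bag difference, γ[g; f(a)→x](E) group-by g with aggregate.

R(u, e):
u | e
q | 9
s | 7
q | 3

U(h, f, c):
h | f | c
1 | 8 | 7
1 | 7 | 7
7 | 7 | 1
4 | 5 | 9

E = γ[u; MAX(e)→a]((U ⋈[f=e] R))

Subexpression sizes:
  U → 4
  R → 3
  (U ⋈[f=e] R) → 2
  γ[u; MAX(e)→a]((U ⋈[f=e] R)) → 1

|E| = 1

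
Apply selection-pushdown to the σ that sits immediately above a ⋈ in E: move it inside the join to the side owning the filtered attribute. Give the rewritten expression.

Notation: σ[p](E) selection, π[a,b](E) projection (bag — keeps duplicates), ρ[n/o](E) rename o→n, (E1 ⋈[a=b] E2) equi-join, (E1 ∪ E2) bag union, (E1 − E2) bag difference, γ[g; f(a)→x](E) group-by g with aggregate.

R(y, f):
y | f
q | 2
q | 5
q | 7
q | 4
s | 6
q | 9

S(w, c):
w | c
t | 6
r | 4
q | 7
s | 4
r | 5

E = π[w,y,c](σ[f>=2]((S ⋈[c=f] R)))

σ filters on f, owned by the right side.
E' = π[w,y,c]((S ⋈[c=f] σ[f>=2](R)))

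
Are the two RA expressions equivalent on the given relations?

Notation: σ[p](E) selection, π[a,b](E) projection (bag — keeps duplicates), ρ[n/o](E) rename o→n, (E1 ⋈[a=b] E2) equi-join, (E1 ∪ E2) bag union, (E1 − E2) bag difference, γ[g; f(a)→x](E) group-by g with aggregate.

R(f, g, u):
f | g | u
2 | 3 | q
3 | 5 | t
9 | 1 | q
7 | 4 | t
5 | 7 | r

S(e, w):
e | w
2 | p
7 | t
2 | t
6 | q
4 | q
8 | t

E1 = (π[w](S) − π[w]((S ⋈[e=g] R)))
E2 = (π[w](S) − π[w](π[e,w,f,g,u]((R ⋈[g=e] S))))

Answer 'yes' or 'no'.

E1 subexpression sizes:
  S → 6
  π[w](S) → 6
  S → 6
  R → 5
  (S ⋈[e=g] R) → 2
  π[w]((S ⋈[e=g] R)) → 2
  (π[w](S) − π[w]((S ⋈[e=g] R))) → 4
E2 subexpression sizes:
  S → 6
  π[w](S) → 6
  R → 5
  S → 6
  (R ⋈[g=e] S) → 2
  π[e,w,f,g,u]((R ⋈[g=e] S)) → 2
  π[w](π[e,w,f,g,u]((R ⋈[g=e] S))) → 2
  (π[w](S) − π[w](π[e,w,f,g,u]((R ⋈[g=e] S)))) → 4

E1 and E2 produce the same multiset:
w
p
q
t
t

yes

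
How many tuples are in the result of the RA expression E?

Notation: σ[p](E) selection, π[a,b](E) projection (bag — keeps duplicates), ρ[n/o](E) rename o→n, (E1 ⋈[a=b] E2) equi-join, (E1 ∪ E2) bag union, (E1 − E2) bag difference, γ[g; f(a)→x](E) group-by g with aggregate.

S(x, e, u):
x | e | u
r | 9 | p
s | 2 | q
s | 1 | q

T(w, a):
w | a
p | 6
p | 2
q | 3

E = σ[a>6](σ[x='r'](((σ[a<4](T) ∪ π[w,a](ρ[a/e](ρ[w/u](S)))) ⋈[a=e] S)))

Per-node cardinality:
  T → 3
  σ[a<4](T) → 2
  S → 3
  ρ[w/u](S) → 3
  ρ[a/e](ρ[w/u](S)) → 3
  π[w,a](ρ[a/e](ρ[w/u](S))) → 3
  (σ[a<4](T) ∪ π[w,a](ρ[a/e](ρ[w/u](S)))) → 5
  S → 3
  ((σ[a<4](T) ∪ π[w,a](ρ[a/e](ρ[w/u](S)))) ⋈[a=e] S) → 4
  σ[x='r'](((σ[a<4](T) ∪ π[w,a](ρ[a/e](ρ[w/u](S)))) ⋈[a=e] S)) → 1
  σ[a>6](σ[x='r'](((σ[a<4](T) ∪ π[w,a](ρ[a/e](ρ[w/u](S)))) ⋈[a=e] S))) → 1

|E| = 1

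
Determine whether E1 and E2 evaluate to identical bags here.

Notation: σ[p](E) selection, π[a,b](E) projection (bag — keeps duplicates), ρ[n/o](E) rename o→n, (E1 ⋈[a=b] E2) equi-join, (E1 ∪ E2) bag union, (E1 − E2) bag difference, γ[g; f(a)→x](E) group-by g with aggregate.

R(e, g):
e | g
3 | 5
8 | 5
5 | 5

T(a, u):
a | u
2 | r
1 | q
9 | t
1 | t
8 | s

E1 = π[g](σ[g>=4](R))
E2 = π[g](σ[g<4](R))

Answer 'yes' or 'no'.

E1 stepwise |·|:
  R → 3
  σ[g>=4](R) → 3
  π[g](σ[g>=4](R)) → 3
E2 stepwise |·|:
  R → 3
  σ[g<4](R) → 0
  π[g](σ[g<4](R)) → 0

E1 result:
g
5
5
5
E2 result:
g
(0 rows)
Witness: (5,) appears 3× in E1 but 0× in E2.

no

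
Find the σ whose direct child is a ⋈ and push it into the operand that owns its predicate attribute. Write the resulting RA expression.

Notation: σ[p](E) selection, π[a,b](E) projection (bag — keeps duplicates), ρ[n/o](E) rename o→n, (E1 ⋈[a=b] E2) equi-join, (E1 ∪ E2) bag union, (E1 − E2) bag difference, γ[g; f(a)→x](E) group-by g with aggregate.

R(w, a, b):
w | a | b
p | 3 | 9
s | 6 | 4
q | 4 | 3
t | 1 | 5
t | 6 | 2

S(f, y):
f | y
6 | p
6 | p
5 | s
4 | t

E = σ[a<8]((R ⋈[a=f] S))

σ filters on a, owned by the left side.
E' = (σ[a<8](R) ⋈[a=f] S)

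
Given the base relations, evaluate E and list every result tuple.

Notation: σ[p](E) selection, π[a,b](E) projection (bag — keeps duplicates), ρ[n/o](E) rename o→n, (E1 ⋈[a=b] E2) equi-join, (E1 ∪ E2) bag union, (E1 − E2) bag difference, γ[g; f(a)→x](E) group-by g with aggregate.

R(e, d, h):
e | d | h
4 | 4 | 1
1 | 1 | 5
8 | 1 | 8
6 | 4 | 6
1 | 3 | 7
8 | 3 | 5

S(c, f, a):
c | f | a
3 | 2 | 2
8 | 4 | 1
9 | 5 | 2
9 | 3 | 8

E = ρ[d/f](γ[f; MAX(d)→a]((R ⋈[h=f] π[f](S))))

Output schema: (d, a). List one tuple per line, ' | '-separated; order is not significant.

Row counts bottom-up:
  R → 6
  S → 4
  π[f](S) → 4
  (R ⋈[h=f] π[f](S)) → 2
  γ[f; MAX(d)→a]((R ⋈[h=f] π[f](S))) → 1
  ρ[d/f](γ[f; MAX(d)→a]((R ⋈[h=f] π[f](S)))) → 1

== RESULT ==
d | a
5 | 3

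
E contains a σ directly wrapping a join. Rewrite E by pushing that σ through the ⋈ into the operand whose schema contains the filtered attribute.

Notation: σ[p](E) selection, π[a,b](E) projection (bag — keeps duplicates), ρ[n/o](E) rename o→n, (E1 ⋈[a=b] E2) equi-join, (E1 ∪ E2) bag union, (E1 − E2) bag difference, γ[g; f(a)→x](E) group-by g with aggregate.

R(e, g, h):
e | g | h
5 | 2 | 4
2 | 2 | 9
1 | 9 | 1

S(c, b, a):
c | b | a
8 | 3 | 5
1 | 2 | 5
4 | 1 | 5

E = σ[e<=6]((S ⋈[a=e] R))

σ filters on e, owned by the right side.
E' = (S ⋈[a=e] σ[e<=6](R))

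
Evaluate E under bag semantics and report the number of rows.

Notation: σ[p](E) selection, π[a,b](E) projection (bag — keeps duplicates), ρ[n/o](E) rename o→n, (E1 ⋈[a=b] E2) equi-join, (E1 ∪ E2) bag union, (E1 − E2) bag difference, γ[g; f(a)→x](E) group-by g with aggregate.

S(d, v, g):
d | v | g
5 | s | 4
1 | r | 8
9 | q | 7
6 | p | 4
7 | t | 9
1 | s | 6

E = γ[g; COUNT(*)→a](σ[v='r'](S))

Stepwise |·|:
  S → 6
  σ[v='r'](S) → 1
  γ[g; COUNT(*)→a](σ[v='r'](S)) → 1

|E| = 1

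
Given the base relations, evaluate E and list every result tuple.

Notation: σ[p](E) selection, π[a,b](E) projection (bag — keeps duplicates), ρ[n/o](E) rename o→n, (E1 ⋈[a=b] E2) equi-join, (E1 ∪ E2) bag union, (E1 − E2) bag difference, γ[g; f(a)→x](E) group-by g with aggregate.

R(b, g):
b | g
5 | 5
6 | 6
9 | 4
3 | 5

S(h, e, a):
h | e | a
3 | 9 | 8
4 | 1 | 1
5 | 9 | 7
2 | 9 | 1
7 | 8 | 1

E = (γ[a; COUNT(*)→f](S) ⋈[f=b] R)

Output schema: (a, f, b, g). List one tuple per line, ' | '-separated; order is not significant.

Stepwise |·|:
  S → 5
  γ[a; COUNT(*)→f](S) → 3
  R → 4
  (γ[a; COUNT(*)→f](S) ⋈[f=b] R) → 1

== RESULT ==
a | f | b | g
1 | 3 | 3 | 5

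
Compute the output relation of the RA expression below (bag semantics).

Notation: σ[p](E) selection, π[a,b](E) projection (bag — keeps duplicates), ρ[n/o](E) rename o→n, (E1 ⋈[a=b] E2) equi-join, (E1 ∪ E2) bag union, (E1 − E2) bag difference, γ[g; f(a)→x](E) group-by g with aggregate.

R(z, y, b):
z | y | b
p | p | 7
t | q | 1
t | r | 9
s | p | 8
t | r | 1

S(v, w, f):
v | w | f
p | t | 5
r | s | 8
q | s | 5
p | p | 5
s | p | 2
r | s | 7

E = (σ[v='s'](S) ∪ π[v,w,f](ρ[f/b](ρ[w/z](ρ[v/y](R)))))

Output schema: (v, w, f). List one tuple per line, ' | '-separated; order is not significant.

Row counts bottom-up:
  S → 6
  σ[v='s'](S) → 1
  R → 5
  ρ[v/y](R) → 5
  ρ[w/z](ρ[v/y](R)) → 5
  ρ[f/b](ρ[w/z](ρ[v/y](R))) → 5
  π[v,w,f](ρ[f/b](ρ[w/z](ρ[v/y](R)))) → 5
  (σ[v='s'](S) ∪ π[v,w,f](ρ[f/b](ρ[w/z](ρ[v/y](R))))) → 6

== RESULT ==
v | w | f
p | p | 7
p | s | 8
q | t | 1
r | t | 1
r | t | 9
s | p | 2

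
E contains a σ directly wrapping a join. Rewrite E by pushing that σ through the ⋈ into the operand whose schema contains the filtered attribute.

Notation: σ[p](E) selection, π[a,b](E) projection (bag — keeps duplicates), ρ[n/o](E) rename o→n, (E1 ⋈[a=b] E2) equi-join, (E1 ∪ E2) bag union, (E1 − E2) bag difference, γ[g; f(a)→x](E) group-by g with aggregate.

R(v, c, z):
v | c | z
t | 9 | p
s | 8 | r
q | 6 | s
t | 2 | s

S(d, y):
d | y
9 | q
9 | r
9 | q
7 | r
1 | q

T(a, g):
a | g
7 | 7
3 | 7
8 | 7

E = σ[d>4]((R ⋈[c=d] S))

σ filters on d, owned by the right side.
E' = (R ⋈[c=d] σ[d>4](S))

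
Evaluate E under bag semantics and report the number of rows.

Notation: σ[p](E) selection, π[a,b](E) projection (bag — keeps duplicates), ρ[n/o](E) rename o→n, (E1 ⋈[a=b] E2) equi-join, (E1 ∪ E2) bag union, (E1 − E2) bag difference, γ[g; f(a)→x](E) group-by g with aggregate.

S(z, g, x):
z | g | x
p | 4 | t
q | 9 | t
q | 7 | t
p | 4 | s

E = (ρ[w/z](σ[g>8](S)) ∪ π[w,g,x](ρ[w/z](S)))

Stepwise |·|:
  S → 4
  σ[g>8](S) → 1
  ρ[w/z](σ[g>8](S)) → 1
  S → 4
  ρ[w/z](S) → 4
  π[w,g,x](ρ[w/z](S)) → 4
  (ρ[w/z](σ[g>8](S)) ∪ π[w,g,x](ρ[w/z](S))) → 5

|E| = 5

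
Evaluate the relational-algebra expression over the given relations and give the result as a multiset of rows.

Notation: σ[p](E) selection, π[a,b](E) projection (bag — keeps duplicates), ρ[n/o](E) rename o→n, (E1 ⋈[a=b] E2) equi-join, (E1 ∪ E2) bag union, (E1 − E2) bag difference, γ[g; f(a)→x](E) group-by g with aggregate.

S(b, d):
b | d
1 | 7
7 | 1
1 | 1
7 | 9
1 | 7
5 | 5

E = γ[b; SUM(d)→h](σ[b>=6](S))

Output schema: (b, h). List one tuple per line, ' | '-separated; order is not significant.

Subexpression sizes:
  S → 6
  σ[b>=6](S) → 2
  γ[b; SUM(d)→h](σ[b>=6](S)) → 1

== RESULT ==
b | h
7 | 10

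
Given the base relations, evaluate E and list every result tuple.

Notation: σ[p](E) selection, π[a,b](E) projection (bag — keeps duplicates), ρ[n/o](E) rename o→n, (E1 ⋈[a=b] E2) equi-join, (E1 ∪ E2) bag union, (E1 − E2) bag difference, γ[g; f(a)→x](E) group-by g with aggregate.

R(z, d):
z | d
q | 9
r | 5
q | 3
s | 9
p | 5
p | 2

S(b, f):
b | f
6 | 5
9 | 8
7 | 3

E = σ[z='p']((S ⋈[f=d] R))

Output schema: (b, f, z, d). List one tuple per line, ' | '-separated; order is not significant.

Row counts bottom-up:
  S → 3
  R → 6
  (S ⋈[f=d] R) → 3
  σ[z='p']((S ⋈[f=d] R)) → 1

== RESULT ==
b | f | z | d
6 | 5 | p | 5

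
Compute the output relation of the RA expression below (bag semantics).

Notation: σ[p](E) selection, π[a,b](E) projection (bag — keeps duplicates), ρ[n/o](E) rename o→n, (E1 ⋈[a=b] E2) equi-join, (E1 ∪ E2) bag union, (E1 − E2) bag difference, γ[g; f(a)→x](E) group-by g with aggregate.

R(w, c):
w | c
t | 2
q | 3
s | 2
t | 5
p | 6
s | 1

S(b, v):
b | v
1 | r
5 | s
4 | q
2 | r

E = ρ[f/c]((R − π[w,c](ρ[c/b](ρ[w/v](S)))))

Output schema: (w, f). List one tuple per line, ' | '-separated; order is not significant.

Row counts bottom-up:
  R → 6
  S → 4
  ρ[w/v](S) → 4
  ρ[c/b](ρ[w/v](S)) → 4
  π[w,c](ρ[c/b](ρ[w/v](S))) → 4
  (R − π[w,c](ρ[c/b](ρ[w/v](S)))) → 6
  ρ[f/c]((R − π[w,c](ρ[c/b](ρ[w/v](S))))) → 6

== RESULT ==
w | f
p | 6
q | 3
s | 1
s | 2
t | 2
t | 5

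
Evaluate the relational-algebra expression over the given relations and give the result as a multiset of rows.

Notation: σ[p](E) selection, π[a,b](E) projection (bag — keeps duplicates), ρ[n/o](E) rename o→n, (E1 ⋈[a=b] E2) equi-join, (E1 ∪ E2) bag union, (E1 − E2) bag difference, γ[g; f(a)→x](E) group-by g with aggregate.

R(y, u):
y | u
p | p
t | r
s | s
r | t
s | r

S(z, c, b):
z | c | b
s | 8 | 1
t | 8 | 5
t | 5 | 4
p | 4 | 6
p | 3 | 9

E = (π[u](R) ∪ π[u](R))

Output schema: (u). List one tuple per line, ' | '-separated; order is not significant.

Row counts bottom-up:
  R → 5
  π[u](R) → 5
  R → 5
  π[u](R) → 5
  (π[u](R) ∪ π[u](R)) → 10

== RESULT ==
u
p
p
r
r
r
r
s
s
t
t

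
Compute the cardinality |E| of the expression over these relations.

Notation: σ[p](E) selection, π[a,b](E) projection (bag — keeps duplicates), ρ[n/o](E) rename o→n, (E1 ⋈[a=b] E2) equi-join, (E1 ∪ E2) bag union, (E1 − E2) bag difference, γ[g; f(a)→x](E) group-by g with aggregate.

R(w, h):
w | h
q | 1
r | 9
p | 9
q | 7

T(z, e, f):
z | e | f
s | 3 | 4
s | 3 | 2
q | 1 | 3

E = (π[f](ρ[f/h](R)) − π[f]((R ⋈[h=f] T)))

Stepwise |·|:
  R → 4
  ρ[f/h](R) → 4
  π[f](ρ[f/h](R)) → 4
  R → 4
  T → 3
  (R ⋈[h=f] T) → 0
  π[f]((R ⋈[h=f] T)) → 0
  (π[f](ρ[f/h](R)) − π[f]((R ⋈[h=f] T))) → 4

|E| = 4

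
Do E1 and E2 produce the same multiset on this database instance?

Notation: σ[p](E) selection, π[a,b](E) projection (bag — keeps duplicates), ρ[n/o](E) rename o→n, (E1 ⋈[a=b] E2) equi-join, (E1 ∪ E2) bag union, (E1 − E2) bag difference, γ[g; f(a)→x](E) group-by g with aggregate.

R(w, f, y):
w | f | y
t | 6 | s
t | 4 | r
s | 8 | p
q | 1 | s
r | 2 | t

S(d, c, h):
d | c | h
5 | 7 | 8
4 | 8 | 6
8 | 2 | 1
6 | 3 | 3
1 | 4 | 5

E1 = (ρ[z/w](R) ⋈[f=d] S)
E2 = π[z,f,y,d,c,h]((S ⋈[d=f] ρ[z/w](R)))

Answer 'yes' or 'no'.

E1 row counts bottom-up:
  R → 5
  ρ[z/w](R) → 5
  S → 5
  (ρ[z/w](R) ⋈[f=d] S) → 4
E2 row counts bottom-up:
  S → 5
  R → 5
  ρ[z/w](R) → 5
  (S ⋈[d=f] ρ[z/w](R)) → 4
  π[z,f,y,d,c,h]((S ⋈[d=f] ρ[z/w](R))) → 4

E1 and E2 produce the same multiset:
z | f | y | d | c | h
q | 1 | s | 1 | 4 | 5
s | 8 | p | 8 | 2 | 1
t | 4 | r | 4 | 8 | 6
t | 6 | s | 6 | 3 | 3

yes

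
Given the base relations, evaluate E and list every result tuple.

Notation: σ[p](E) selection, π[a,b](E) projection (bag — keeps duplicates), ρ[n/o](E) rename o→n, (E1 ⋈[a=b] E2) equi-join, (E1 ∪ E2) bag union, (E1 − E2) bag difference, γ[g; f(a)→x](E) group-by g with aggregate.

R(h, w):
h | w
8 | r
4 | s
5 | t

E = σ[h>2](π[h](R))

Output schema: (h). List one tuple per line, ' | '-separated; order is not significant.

Stepwise |·|:
  R → 3
  π[h](R) → 3
  σ[h>2](π[h](R)) → 3

== RESULT ==
h
4
5
8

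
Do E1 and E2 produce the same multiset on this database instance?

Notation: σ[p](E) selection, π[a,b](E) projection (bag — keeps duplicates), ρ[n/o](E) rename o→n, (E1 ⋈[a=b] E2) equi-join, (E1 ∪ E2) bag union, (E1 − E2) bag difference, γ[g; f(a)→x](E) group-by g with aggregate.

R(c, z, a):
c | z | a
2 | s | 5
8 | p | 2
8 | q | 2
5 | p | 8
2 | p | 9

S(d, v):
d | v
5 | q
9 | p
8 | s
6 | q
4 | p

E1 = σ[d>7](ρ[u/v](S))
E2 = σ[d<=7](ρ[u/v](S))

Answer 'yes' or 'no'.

E1 stepwise |·|:
  S → 5
  ρ[u/v](S) → 5
  σ[d>7](ρ[u/v](S)) → 2
E2 stepwise |·|:
  S → 5
  ρ[u/v](S) → 5
  σ[d<=7](ρ[u/v](S)) → 3

E1 result:
d | u
8 | s
9 | p
E2 result:
d | u
4 | p
5 | q
6 | q
Witness: (9, 'p') appears 1× in E1 but 0× in E2.

no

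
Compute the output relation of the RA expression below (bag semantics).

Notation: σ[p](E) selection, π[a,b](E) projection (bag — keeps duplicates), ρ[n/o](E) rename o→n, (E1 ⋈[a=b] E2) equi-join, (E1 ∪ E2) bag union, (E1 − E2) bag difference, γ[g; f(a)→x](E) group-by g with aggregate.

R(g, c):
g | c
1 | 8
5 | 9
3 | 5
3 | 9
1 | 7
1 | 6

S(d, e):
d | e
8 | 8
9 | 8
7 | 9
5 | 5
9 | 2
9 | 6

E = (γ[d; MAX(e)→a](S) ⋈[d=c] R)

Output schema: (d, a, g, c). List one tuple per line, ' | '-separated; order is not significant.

Stepwise |·|:
  S → 6
  γ[d; MAX(e)→a](S) → 4
  R → 6
  (γ[d; MAX(e)→a](S) ⋈[d=c] R) → 5

== RESULT ==
d | a | g | c
5 | 5 | 3 | 5
7 | 9 | 1 | 7
8 | 8 | 1 | 8
9 | 8 | 3 | 9
9 | 8 | 5 | 9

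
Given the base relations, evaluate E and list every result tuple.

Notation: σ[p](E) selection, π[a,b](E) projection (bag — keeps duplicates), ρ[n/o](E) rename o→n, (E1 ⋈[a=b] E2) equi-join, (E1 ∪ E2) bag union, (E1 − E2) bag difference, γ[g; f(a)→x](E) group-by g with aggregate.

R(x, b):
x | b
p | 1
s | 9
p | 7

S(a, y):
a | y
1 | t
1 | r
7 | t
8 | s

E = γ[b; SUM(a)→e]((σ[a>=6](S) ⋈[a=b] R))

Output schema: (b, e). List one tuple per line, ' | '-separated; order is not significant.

Row counts bottom-up:
  S → 4
  σ[a>=6](S) → 2
  R → 3
  (σ[a>=6](S) ⋈[a=b] R) → 1
  γ[b; SUM(a)→e]((σ[a>=6](S) ⋈[a=b] R)) → 1

== RESULT ==
b | e
7 | 7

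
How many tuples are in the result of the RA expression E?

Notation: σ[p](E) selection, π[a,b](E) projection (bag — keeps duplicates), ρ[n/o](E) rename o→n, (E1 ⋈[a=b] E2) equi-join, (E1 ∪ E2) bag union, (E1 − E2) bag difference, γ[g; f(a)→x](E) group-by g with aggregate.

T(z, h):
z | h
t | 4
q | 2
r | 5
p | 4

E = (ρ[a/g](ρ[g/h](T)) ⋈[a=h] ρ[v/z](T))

Per-node cardinality:
  T → 4
  ρ[g/h](T) → 4
  ρ[a/g](ρ[g/h](T)) → 4
  T → 4
  ρ[v/z](T) → 4
  (ρ[a/g](ρ[g/h](T)) ⋈[a=h] ρ[v/z](T)) → 6

|E| = 6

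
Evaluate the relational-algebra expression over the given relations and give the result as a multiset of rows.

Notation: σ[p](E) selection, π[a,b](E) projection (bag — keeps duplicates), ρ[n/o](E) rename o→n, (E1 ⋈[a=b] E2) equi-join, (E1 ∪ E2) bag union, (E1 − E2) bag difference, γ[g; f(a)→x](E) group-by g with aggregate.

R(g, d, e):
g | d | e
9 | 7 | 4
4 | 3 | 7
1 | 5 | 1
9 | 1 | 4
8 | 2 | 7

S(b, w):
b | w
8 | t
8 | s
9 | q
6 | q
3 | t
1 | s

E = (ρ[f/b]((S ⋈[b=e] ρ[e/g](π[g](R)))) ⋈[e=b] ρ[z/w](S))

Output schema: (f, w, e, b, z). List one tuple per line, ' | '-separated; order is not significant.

Per-node cardinality:
  S → 6
  R → 5
  π[g](R) → 5
  ρ[e/g](π[g](R)) → 5
  (S ⋈[b=e] ρ[e/g](π[g](R))) → 5
  ρ[f/b]((S ⋈[b=e] ρ[e/g](π[g](R)))) → 5
  S → 6
  ρ[z/w](S) → 6
  (ρ[f/b]((S ⋈[b=e] ρ[e/g](π[g](R)))) ⋈[e=b] ρ[z/w](S)) → 7

== RESULT ==
f | w | e | b | z
1 | s | 1 | 1 | s
8 | s | 8 | 8 | s
8 | s | 8 | 8 | t
8 | t | 8 | 8 | s
8 | t | 8 | 8 | t
9 | q | 9 | 9 | q
9 | q | 9 | 9 | q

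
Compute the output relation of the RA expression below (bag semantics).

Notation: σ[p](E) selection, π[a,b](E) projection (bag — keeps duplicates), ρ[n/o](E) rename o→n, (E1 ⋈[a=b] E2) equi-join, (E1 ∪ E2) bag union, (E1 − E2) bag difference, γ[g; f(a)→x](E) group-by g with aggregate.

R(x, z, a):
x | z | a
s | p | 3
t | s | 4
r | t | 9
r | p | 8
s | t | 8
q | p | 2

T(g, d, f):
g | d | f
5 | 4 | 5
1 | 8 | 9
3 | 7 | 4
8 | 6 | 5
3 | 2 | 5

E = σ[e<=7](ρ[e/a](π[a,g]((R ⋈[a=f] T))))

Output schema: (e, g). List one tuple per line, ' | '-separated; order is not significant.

Stepwise |·|:
  R → 6
  T → 5
  (R ⋈[a=f] T) → 2
  π[a,g]((R ⋈[a=f] T)) → 2
  ρ[e/a](π[a,g]((R ⋈[a=f] T))) → 2
  σ[e<=7](ρ[e/a](π[a,g]((R ⋈[a=f] T)))) → 1

== RESULT ==
e | g
4 | 3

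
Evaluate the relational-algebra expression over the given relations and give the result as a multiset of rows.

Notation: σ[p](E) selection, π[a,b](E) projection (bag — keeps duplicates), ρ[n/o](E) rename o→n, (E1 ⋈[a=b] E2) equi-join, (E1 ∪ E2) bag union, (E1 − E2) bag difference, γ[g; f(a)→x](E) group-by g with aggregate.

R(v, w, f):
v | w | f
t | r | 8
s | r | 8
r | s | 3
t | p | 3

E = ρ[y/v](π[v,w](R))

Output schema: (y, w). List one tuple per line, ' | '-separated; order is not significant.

Subexpression sizes:
  R → 4
  π[v,w](R) → 4
  ρ[y/v](π[v,w](R)) → 4

== RESULT ==
y | w
r | s
s | r
t | p
t | r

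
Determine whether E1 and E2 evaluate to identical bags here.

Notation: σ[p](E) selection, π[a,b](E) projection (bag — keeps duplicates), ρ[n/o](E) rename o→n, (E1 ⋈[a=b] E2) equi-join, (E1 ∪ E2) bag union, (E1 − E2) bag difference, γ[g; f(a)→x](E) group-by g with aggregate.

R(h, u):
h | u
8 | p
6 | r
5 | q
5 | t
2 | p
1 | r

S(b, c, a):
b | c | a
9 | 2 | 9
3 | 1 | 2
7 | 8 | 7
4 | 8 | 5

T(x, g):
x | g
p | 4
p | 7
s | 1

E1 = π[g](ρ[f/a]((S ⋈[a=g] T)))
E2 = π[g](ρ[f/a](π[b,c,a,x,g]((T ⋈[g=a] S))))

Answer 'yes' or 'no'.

E1 stepwise |·|:
  S → 4
  T → 3
  (S ⋈[a=g] T) → 1
  ρ[f/a]((S ⋈[a=g] T)) → 1
  π[g](ρ[f/a]((S ⋈[a=g] T))) → 1
E2 stepwise |·|:
  T → 3
  S → 4
  (T ⋈[g=a] S) → 1
  π[b,c,a,x,g]((T ⋈[g=a] S)) → 1
  ρ[f/a](π[b,c,a,x,g]((T ⋈[g=a] S))) → 1
  π[g](ρ[f/a](π[b,c,a,x,g]((T ⋈[g=a] S)))) → 1

E1 and E2 produce the same multiset:
g
7

yes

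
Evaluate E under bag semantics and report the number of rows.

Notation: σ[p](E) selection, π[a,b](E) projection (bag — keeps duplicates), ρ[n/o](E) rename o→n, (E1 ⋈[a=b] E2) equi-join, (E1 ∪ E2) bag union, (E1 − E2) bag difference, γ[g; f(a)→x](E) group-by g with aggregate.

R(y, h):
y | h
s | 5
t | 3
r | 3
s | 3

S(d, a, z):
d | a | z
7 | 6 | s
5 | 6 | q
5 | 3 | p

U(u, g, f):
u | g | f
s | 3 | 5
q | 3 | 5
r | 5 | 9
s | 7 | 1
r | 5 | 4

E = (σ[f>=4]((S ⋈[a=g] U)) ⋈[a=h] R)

Row counts bottom-up:
  S → 3
  U → 5
  (S ⋈[a=g] U) → 2
  σ[f>=4]((S ⋈[a=g] U)) → 2
  R → 4
  (σ[f>=4]((S ⋈[a=g] U)) ⋈[a=h] R) → 6

|E| = 6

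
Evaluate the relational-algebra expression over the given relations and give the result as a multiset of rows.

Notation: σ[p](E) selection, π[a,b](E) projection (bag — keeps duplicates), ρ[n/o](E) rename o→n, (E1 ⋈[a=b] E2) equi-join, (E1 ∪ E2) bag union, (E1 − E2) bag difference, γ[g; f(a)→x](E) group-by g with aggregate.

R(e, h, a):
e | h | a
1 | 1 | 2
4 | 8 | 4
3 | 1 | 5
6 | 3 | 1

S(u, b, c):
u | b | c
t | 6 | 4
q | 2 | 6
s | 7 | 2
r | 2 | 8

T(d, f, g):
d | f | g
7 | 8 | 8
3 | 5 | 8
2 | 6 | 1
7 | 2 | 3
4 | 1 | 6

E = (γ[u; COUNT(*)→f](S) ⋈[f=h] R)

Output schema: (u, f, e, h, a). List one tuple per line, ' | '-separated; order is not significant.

Stepwise |·|:
  S → 4
  γ[u; COUNT(*)→f](S) → 4
  R → 4
  (γ[u; COUNT(*)→f](S) ⋈[f=h] R) → 8

== RESULT ==
u | f | e | h | a
q | 1 | 1 | 1 | 2
q | 1 | 3 | 1 | 5
r | 1 | 1 | 1 | 2
r | 1 | 3 | 1 | 5
s | 1 | 1 | 1 | 2
s | 1 | 3 | 1 | 5
t | 1 | 1 | 1 | 2
t | 1 | 3 | 1 | 5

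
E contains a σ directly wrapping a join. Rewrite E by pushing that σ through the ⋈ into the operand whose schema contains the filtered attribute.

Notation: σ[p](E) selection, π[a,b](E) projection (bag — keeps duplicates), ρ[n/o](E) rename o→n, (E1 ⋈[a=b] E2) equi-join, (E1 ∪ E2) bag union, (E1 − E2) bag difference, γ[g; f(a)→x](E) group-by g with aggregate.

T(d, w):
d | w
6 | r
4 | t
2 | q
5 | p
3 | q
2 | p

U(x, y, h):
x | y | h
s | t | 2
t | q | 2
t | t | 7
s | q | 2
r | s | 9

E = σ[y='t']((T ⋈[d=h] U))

σ filters on y, owned by the right side.
E' = (T ⋈[d=h] σ[y='t'](U))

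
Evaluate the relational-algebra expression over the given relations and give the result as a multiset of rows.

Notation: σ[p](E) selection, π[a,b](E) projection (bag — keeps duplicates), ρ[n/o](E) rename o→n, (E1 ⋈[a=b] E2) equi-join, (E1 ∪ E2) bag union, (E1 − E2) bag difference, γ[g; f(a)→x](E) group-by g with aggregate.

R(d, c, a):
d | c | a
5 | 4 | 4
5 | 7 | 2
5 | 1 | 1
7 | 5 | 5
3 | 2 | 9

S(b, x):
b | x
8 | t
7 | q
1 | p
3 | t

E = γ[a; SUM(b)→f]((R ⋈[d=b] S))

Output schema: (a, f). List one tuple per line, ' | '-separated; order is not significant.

Stepwise |·|:
  R → 5
  S → 4
  (R ⋈[d=b] S) → 2
  γ[a; SUM(b)→f]((R ⋈[d=b] S)) → 2

== RESULT ==
a | f
5 | 7
9 | 3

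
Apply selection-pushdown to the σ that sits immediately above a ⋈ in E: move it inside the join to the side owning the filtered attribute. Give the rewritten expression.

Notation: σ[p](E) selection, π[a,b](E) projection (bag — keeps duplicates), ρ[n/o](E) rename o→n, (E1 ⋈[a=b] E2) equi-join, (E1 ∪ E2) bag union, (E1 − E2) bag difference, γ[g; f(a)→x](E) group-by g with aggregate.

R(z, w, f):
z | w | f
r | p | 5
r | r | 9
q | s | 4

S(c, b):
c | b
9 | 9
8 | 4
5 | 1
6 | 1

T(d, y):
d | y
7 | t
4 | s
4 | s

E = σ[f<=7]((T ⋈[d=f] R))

σ filters on f, owned by the right side.
E' = (T ⋈[d=f] σ[f<=7](R))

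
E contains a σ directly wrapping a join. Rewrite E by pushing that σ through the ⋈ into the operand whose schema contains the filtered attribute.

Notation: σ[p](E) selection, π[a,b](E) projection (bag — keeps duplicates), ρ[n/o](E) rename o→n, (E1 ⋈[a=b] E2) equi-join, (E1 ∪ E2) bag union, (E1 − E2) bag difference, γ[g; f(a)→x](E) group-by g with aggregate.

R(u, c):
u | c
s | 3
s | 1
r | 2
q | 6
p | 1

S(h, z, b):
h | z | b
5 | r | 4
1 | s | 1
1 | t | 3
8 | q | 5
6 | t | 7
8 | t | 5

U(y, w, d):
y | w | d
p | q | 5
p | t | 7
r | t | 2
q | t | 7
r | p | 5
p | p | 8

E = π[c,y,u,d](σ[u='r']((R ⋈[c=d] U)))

σ filters on u, owned by the left side.
E' = π[c,y,u,d]((σ[u='r'](R) ⋈[c=d] U))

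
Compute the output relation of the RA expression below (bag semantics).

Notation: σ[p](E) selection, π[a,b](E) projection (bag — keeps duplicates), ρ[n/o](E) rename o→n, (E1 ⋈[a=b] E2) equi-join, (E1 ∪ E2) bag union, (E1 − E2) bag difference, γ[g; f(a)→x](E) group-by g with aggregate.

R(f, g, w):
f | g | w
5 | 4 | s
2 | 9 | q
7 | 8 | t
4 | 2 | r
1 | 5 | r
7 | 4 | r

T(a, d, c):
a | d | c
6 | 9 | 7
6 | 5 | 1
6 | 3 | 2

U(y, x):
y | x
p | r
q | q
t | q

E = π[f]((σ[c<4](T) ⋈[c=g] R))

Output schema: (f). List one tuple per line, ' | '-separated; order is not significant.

Per-node cardinality:
  T → 3
  σ[c<4](T) → 2
  R → 6
  (σ[c<4](T) ⋈[c=g] R) → 1
  π[f]((σ[c<4](T) ⋈[c=g] R)) → 1

== RESULT ==
f
4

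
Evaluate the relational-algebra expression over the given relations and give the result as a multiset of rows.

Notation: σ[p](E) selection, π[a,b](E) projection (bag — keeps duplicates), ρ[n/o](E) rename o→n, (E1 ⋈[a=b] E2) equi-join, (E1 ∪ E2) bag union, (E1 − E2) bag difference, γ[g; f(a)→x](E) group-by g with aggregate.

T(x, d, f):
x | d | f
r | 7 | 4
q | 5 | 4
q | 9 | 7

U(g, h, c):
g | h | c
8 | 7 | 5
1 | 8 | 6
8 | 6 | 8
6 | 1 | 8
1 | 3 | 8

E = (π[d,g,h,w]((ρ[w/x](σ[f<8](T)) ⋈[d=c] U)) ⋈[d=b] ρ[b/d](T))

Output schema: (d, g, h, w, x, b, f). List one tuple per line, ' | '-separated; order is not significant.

Stepwise |·|:
  T → 3
  σ[f<8](T) → 3
  ρ[w/x](σ[f<8](T)) → 3
  U → 5
  (ρ[w/x](σ[f<8](T)) ⋈[d=c] U) → 1
  π[d,g,h,w]((ρ[w/x](σ[f<8](T)) ⋈[d=c] U)) → 1
  T → 3
  ρ[b/d](T) → 3
  (π[d,g,h,w]((ρ[w/x](σ[f<8](T)) ⋈[d=c] U)) ⋈[d=b] ρ[b/d](T)) → 1

== RESULT ==
d | g | h | w | x | b | f
5 | 8 | 7 | q | q | 5 | 4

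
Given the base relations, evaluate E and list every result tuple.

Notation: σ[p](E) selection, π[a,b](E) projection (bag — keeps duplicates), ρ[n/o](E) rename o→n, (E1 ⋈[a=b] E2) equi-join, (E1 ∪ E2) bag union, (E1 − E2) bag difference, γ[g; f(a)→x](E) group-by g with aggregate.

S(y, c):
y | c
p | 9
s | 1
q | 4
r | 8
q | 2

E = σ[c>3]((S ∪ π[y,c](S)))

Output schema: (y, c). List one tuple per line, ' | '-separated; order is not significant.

Stepwise |·|:
  S → 5
  S → 5
  π[y,c](S) → 5
  (S ∪ π[y,c](S)) → 10
  σ[c>3]((S ∪ π[y,c](S))) → 6

== RESULT ==
y | c
p | 9
p | 9
q | 4
q | 4
r | 8
r | 8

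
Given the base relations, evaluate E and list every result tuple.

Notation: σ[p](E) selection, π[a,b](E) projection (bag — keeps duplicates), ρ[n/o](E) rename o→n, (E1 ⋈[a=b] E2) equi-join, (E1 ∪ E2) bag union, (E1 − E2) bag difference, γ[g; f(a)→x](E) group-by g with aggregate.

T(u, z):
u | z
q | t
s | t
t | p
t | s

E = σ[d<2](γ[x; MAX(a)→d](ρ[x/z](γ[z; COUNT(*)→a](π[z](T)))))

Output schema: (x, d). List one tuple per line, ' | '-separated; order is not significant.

Subexpression sizes:
  T → 4
  π[z](T) → 4
  γ[z; COUNT(*)→a](π[z](T)) → 3
  ρ[x/z](γ[z; COUNT(*)→a](π[z](T))) → 3
  γ[x; MAX(a)→d](ρ[x/z](γ[z; COUNT(*)→a](π[z](T)))) → 3
  σ[d<2](γ[x; MAX(a)→d](ρ[x/z](γ[z; COUNT(*)→a](π[z](T))))) → 2

== RESULT ==
x | d
p | 1
s | 1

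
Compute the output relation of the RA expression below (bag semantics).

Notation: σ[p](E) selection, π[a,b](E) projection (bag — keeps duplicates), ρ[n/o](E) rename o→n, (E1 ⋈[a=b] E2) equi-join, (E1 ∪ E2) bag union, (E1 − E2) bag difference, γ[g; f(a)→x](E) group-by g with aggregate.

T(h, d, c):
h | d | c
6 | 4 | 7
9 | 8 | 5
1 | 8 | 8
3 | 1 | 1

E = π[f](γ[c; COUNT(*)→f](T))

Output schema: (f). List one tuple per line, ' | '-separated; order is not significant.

Row counts bottom-up:
  T → 4
  γ[c; COUNT(*)→f](T) → 4
  π[f](γ[c; COUNT(*)→f](T)) → 4

== RESULT ==
f
1
1
1
1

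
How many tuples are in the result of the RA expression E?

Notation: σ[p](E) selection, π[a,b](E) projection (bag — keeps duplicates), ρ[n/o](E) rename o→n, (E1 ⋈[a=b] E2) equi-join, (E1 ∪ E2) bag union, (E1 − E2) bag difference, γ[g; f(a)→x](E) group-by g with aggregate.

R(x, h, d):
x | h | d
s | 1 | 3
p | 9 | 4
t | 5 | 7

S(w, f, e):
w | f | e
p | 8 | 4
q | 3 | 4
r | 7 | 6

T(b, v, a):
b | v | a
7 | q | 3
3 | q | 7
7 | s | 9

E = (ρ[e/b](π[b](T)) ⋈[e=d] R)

Stepwise |·|:
  T → 3
  π[b](T) → 3
  ρ[e/b](π[b](T)) → 3
  R → 3
  (ρ[e/b](π[b](T)) ⋈[e=d] R) → 3

|E| = 3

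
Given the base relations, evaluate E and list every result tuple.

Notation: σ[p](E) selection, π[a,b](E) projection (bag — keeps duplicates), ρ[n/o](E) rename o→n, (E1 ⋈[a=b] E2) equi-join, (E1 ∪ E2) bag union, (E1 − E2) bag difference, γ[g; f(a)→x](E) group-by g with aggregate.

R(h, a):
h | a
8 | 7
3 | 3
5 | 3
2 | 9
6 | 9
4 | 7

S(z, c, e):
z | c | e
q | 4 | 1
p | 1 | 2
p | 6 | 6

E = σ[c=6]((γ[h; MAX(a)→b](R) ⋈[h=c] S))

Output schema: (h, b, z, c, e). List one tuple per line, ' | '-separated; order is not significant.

Row counts bottom-up:
  R → 6
  γ[h; MAX(a)→b](R) → 6
  S → 3
  (γ[h; MAX(a)→b](R) ⋈[h=c] S) → 2
  σ[c=6]((γ[h; MAX(a)→b](R) ⋈[h=c] S)) → 1

== RESULT ==
h | b | z | c | e
6 | 9 | p | 6 | 6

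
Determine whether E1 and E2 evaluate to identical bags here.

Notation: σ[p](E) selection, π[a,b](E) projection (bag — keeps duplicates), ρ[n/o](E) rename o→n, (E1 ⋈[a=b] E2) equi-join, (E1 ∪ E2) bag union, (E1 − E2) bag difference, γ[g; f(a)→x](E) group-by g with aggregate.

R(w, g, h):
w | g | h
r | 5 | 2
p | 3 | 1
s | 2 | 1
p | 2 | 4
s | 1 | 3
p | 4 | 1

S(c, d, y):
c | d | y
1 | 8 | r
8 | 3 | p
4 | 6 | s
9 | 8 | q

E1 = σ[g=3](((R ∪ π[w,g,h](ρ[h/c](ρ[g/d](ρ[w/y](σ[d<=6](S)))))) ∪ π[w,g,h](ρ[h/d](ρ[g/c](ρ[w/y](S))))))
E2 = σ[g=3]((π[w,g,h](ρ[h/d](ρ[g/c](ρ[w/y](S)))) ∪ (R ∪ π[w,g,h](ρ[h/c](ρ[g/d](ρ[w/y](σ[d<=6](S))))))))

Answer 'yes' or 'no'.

E1 per-node cardinality:
  R → 6
  S → 4
  σ[d<=6](S) → 2
  ρ[w/y](σ[d<=6](S)) → 2
  ρ[g/d](ρ[w/y](σ[d<=6](S))) → 2
  ρ[h/c](ρ[g/d](ρ[w/y](σ[d<=6](S)))) → 2
  π[w,g,h](ρ[h/c](ρ[g/d](ρ[w/y](σ[d<=6](S))))) → 2
  (R ∪ π[w,g,h](ρ[h/c](ρ[g/d](ρ[w/y](σ[d<=6](S)))))) → 8
  S → 4
  ρ[w/y](S) → 4
  ρ[g/c](ρ[w/y](S)) → 4
  ρ[h/d](ρ[g/c](ρ[w/y](S))) → 4
  π[w,g,h](ρ[h/d](ρ[g/c](ρ[w/y](S)))) → 4
  ((R ∪ π[w,g,h](ρ[h/c](ρ[g/d](ρ[w/y](σ[d<=6](S)))))) ∪ π[w,g,h](ρ[h/d](ρ[g/c](ρ[w/y](S))))) → 12
  σ[g=3](((R ∪ π[w,g,h](ρ[h/c](ρ[g/d](ρ[w/y](σ[d<=6](S)))))) ∪ π[w,g,h](ρ[h/d](ρ[g/c](ρ[w/y](S)))))) → 2
E2 per-node cardinality:
  S → 4
  ρ[w/y](S) → 4
  ρ[g/c](ρ[w/y](S)) → 4
  ρ[h/d](ρ[g/c](ρ[w/y](S))) → 4
  π[w,g,h](ρ[h/d](ρ[g/c](ρ[w/y](S)))) → 4
  R → 6
  S → 4
  σ[d<=6](S) → 2
  ρ[w/y](σ[d<=6](S)) → 2
  ρ[g/d](ρ[w/y](σ[d<=6](S))) → 2
  ρ[h/c](ρ[g/d](ρ[w/y](σ[d<=6](S)))) → 2
  π[w,g,h](ρ[h/c](ρ[g/d](ρ[w/y](σ[d<=6](S))))) → 2
  (R ∪ π[w,g,h](ρ[h/c](ρ[g/d](ρ[w/y](σ[d<=6](S)))))) → 8
  (π[w,g,h](ρ[h/d](ρ[g/c](ρ[w/y](S)))) ∪ (R ∪ π[w,g,h](ρ[h/c](ρ[g/d](ρ[w/y](σ[d<=6](S))))))) → 12
  σ[g=3]((π[w,g,h](ρ[h/d](ρ[g/c](ρ[w/y](S)))) ∪ (R ∪ π[w,g,h](ρ[h/c](ρ[g/d](ρ[w/y](σ[d<=6](S)))))))) → 2

E1 and E2 produce the same multiset:
w | g | h
p | 3 | 1
p | 3 | 8

yes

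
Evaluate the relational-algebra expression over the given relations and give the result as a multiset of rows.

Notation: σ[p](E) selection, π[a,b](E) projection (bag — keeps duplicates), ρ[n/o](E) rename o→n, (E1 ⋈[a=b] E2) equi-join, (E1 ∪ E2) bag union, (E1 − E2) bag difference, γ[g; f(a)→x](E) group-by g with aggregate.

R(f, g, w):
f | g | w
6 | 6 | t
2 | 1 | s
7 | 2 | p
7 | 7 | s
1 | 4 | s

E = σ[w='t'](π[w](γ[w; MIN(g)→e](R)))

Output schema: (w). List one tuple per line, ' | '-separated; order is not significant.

Per-node cardinality:
  R → 5
  γ[w; MIN(g)→e](R) → 3
  π[w](γ[w; MIN(g)→e](R)) → 3
  σ[w='t'](π[w](γ[w; MIN(g)→e](R))) → 1

== RESULT ==
w
t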